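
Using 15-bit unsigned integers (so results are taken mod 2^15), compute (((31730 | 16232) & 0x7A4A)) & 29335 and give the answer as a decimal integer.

31730 = 111101111110010
16232 = 011111101101000
→ | → 111111111111010 = 32762
0x7A4A = 111101001001010
→ & → 111101001001010 = 31306
29335 = 111001010010111
→ & → 111001000000010 = 29186

29186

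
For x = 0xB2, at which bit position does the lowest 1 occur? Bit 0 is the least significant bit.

0xB2 = 10110010
Trailing zeros: 1, so the lowest set bit is bit 1 (value 2).

1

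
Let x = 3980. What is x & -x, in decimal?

x = 111110001100 = 3980
-x (two's complement) = …000001110100
AND   = 000000000100 = 4
(x & -x isolates the lowest set bit of x.)

4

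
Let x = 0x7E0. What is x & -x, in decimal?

x = 11111100000 = 2016
-x (two's complement) = …00000100000
AND   = 00000100000 = 32
(x & -x isolates the lowest set bit of x.)

32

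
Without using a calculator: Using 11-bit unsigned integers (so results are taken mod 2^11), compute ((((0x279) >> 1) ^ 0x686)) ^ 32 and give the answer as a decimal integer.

1946

0x279 = 01001111001
→ >> 1 → 00100111100 = 316
0x686 = 11010000110
→ ^ → 11110111010 = 1978
32 = 00000100000
→ ^ → 11110011010 = 1946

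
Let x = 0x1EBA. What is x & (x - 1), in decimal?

x = 1111010111010 = 7866
x - 1 = 1111010111001
AND   = 1111010111000 = 7864
(x & (x - 1) clears the lowest set bit of x.)

7864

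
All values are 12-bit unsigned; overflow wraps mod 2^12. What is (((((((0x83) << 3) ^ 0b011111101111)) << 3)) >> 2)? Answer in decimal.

1006

0x83 = 000010000011
→ << 3 (mod 2^12) → 010000011000 = 1048
0b011111101111 = 011111101111
→ ^ → 001111110111 = 1015
→ << 3 (mod 2^12) → 111110111000 = 4024
→ >> 2 → 001111101110 = 1006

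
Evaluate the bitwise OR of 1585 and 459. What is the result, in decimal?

1585 = 11000110001
459 = 00111001011
 OR → 11111111011 = 2043

2043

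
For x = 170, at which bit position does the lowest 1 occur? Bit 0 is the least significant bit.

1

170 = 10101010
Trailing zeros: 1, so the lowest set bit is bit 1 (value 2).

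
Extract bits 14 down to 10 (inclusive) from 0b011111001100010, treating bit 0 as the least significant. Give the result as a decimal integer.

15

v = 011111001100010
Shift right by 10: 01111
Mask low 5 bits: 01111 = 15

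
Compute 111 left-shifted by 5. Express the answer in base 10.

111 = 000001101111
shift left by 5 → 110111100000 = 3552
(equivalently, 111 × 2^5 = 111 × 32)

3552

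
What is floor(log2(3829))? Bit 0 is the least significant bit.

3829 = 111011110101
The topmost 1 is at position 11 (since 2^11 = 2048 ≤ 3829 < 4096).

11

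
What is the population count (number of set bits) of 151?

5

151 = 10010111
Count the 1s: 1 + 1 + 1 + 1 + 1 = 5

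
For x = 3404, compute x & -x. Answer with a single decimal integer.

x = 110101001100 = 3404
-x (two's complement) = …001010110100
AND   = 000000000100 = 4
(x & -x isolates the lowest set bit of x.)

4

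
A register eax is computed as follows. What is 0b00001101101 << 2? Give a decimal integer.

x = 001101101
shift left by 2 → 110110100 = 436
(equivalently, 109 × 2^2 = 109 × 4)

436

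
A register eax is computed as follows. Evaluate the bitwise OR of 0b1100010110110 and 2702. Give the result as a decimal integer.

a = 1100010110110
2702 = 0101010001110
 OR → 1101010111110 = 6846

6846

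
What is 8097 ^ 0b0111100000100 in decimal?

8097 = 1111110100001
b = 0111100000100
XOR → 1000010100101 = 4261

4261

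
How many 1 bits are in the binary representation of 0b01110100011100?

7

n = 1110100011100
Count the 1s: 1 + 1 + 1 + 1 + 1 + 1 + 1 = 7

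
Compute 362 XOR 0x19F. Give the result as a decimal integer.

245

362 = 101101010
0x19F = 110011111
XOR → 011110101 = 245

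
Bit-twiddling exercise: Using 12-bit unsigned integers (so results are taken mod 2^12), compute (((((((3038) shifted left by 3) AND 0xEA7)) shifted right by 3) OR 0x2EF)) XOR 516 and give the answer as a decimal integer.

3038 = 101111011110
→ shifted left by 3 (mod 2^12) → 111011110000 = 3824
0xEA7 = 111010100111
→ AND → 111010100000 = 3744
→ shifted right by 3 → 000111010100 = 468
0x2EF = 001011101111
→ OR → 001111111111 = 1023
516 = 001000000100
→ XOR → 000111111011 = 507

507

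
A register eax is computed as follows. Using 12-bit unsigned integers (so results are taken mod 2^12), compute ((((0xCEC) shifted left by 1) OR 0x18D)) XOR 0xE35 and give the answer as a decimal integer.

0xCEC = 110011101100
→ shifted left by 1 (mod 2^12) → 100111011000 = 2520
0x18D = 000110001101
→ OR → 100111011101 = 2525
0xE35 = 111000110101
→ XOR → 011111101000 = 2024

2024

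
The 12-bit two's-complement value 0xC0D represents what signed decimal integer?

pattern = 110000001101 (MSB is 1 ⇒ negative)
Invert: 001111110010, add 1 → 001111110011 = 1011, so the value is -1011.
(Equivalently: 3085 - 2^12 = 3085 - 4096 = -1011.)

-1011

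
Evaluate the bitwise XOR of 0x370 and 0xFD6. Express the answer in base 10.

3238

0x370 = 001101110000
0xFD6 = 111111010110
XOR → 110010100110 = 3238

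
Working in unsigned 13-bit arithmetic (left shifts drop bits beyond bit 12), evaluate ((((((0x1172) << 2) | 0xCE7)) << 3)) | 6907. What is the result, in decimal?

8187

0x1172 = 1000101110010
→ << 2 (mod 2^13) → 0010111001000 = 1480
0xCE7 = 0110011100111
→ | → 0110111101111 = 3567
→ << 3 (mod 2^13) → 0111101111000 = 3960
6907 = 1101011111011
→ | → 1111111111011 = 8187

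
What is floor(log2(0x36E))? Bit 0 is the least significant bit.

0x36E = 1101101110
The topmost 1 is at position 9 (since 2^9 = 512 ≤ 878 < 1024).

9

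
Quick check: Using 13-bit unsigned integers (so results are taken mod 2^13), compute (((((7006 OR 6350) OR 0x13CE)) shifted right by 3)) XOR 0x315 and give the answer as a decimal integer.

110

7006 = 1101101011110
6350 = 1100011001110
→ OR → 1101111011110 = 7134
0x13CE = 1001111001110
→ OR → 1101111011110 = 7134
→ shifted right by 3 → 0001101111011 = 891
0x315 = 0001100010101
→ XOR → 0000001101110 = 110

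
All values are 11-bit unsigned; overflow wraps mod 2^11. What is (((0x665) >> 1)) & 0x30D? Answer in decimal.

768

0x665 = 11001100101
→ >> 1 → 01100110010 = 818
0x30D = 01100001101
→ & → 01100000000 = 768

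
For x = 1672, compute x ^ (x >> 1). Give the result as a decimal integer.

1484

x = 11010001000 = 1672
x>>1 = 01101000100
XOR  = 10111001100 = 1484
(x ^ (x >> 1) gives the standard binary-reflected Gray code of x.)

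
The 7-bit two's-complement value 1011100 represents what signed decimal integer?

pattern = 1011100 (MSB is 1 ⇒ negative)
Invert: 0100011, add 1 → 0100100 = 36, so the value is -36.
(Equivalently: 92 - 2^7 = 92 - 128 = -36.)

-36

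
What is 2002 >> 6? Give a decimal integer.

2002 = 11111010010
shift right by 6 → 00000011111 = 31
(equivalently, floor(2002 / 64))

31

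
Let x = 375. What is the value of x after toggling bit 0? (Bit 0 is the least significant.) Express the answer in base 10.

x = 101110111
bit 0 is currently 1; toggle it via x ^ (1 << 0) = x ^ 1
→ 101110110 = 374

374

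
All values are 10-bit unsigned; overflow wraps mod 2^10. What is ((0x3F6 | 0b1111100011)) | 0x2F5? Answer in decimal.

1015

0x3F6 = 1111110110
0b1111100011 = 1111100011
→ | → 1111110111 = 1015
0x2F5 = 1011110101
→ | → 1111110111 = 1015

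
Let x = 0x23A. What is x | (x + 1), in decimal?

571

x = 1000111010 = 570
x + 1 = 1000111011
OR    = 1000111011 = 571
(x | (x + 1) sets the lowest cleared bit.)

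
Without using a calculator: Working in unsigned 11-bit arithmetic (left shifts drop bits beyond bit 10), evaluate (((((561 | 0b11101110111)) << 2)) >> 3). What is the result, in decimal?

561 = 01000110001
0b11101110111 = 11101110111
→ | → 11101110111 = 1911
→ << 2 (mod 2^11) → 10111011100 = 1500
→ >> 3 → 00010111011 = 187

187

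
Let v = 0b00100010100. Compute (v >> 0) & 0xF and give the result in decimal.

v = 00100010100
Shift right by 0: 00100010100
Mask low 4 bits: 0100 = 4

4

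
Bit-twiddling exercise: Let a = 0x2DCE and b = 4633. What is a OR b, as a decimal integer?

16351

0x2DCE = 10110111001110
4633 = 01001000011001
 OR → 11111111011111 = 16351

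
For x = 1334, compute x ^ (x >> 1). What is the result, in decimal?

x = 10100110110 = 1334
x>>1 = 01010011011
XOR  = 11110101101 = 1965
(x ^ (x >> 1) gives the standard binary-reflected Gray code of x.)

1965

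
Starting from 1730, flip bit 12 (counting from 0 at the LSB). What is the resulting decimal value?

x = 0011011000010
bit 12 is currently 0; toggle it via x ^ (1 << 12) = x ^ 4096
→ 1011011000010 = 5826

5826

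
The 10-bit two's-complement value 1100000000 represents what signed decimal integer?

-256

pattern = 1100000000 (MSB is 1 ⇒ negative)
Invert: 0011111111, add 1 → 0100000000 = 256, so the value is -256.
(Equivalently: 768 - 2^10 = 768 - 1024 = -256.)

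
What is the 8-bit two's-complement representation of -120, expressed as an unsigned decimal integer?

120 in 8 bits: 01111000
Invert: 10000111
Add 1:  10001000 = 136
(Check: 2^8 - 120 = 256 - 120 = 136.)

136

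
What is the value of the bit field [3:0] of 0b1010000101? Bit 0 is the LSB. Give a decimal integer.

v = 1010000101
Shift right by 0: 1010000101
Mask low 4 bits: 0101 = 5

5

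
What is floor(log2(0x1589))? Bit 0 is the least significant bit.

12

0x1589 = 1010110001001
The topmost 1 is at position 12 (since 2^12 = 4096 ≤ 5513 < 8192).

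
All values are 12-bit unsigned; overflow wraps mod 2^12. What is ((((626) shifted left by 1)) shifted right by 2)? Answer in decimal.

313

626 = 001001110010
→ shifted left by 1 (mod 2^12) → 010011100100 = 1252
→ shifted right by 2 → 000100111001 = 313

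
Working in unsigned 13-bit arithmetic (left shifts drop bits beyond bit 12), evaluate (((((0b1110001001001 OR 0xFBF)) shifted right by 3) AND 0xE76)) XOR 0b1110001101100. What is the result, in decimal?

7706

0b1110001001001 = 1110001001001
0xFBF = 0111110111111
→ OR → 1111111111111 = 8191
→ shifted right by 3 → 0001111111111 = 1023
0xE76 = 0111001110110
→ AND → 0001001110110 = 630
0b1110001101100 = 1110001101100
→ XOR → 1111000011010 = 7706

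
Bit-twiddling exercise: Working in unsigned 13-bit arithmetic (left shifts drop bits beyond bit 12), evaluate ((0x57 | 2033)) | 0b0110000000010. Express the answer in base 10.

0x57 = 0000001010111
2033 = 0011111110001
→ | → 0011111110111 = 2039
0b0110000000010 = 0110000000010
→ | → 0111111110111 = 4087

4087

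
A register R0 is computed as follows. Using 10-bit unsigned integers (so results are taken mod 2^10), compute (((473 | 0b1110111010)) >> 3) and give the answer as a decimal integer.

127

473 = 0111011001
0b1110111010 = 1110111010
→ | → 1111111011 = 1019
→ >> 3 → 0001111111 = 127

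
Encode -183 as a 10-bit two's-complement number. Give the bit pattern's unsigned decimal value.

183 in 10 bits: 0010110111
Invert: 1101001000
Add 1:  1101001001 = 841
(Check: 2^10 - 183 = 1024 - 183 = 841.)

841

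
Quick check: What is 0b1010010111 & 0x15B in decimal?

19

a = 1010010111
0x15B = 0101011011
AND → 0000010011 = 19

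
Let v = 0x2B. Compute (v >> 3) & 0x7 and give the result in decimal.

5

v = 00101011
Shift right by 3: 00101
Mask low 3 bits: 101 = 5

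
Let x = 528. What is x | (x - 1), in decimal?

543

x = 1000010000 = 528
x - 1 = 1000001111
OR    = 1000011111 = 543
(x | (x - 1) sets all bits below the lowest set bit.)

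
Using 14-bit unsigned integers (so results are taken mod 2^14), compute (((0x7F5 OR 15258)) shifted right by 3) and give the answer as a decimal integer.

0x7F5 = 00011111110101
15258 = 11101110011010
→ OR → 11111111111111 = 16383
→ shifted right by 3 → 00011111111111 = 2047

2047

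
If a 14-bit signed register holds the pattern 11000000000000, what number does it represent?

pattern = 11000000000000 (MSB is 1 ⇒ negative)
Invert: 00111111111111, add 1 → 01000000000000 = 4096, so the value is -4096.
(Equivalently: 12288 - 2^14 = 12288 - 16384 = -4096.)

-4096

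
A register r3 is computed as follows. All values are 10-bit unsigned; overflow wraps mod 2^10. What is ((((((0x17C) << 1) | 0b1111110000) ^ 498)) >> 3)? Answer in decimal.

0x17C = 0101111100
→ << 1 (mod 2^10) → 1011111000 = 760
0b1111110000 = 1111110000
→ | → 1111111000 = 1016
498 = 0111110010
→ ^ → 1000001010 = 522
→ >> 3 → 0001000001 = 65

65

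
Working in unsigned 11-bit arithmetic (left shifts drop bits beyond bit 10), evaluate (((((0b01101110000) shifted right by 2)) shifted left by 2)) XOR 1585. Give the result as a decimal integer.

1345

0b01101110000 = 01101110000
→ shifted right by 2 → 00011011100 = 220
→ shifted left by 2 (mod 2^11) → 01101110000 = 880
1585 = 11000110001
→ XOR → 10101000001 = 1345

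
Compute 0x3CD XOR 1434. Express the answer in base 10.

1623

0x3CD = 01111001101
1434 = 10110011010
XOR → 11001010111 = 1623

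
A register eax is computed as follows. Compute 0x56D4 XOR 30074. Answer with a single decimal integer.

0x56D4 = 101011011010100
30074 = 111010101111010
XOR → 010001110101110 = 9134

9134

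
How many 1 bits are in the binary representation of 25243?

8

25243 = 110001010011011
Count the 1s: 1 + 1 + 1 + 1 + 1 + 1 + 1 + 1 = 8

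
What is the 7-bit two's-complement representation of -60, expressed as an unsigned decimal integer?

68

60 in 7 bits: 0111100
Invert: 1000011
Add 1:  1000100 = 68
(Check: 2^7 - 60 = 128 - 60 = 68.)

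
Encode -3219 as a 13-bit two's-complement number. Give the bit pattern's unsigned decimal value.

3219 in 13 bits: 0110010010011
Invert: 1001101101100
Add 1:  1001101101101 = 4973
(Check: 2^13 - 3219 = 8192 - 3219 = 4973.)

4973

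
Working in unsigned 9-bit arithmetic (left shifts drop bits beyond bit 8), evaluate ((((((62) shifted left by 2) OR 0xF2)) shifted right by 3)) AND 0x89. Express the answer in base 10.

9

62 = 000111110
→ shifted left by 2 (mod 2^9) → 011111000 = 248
0xF2 = 011110010
→ OR → 011111010 = 250
→ shifted right by 3 → 000011111 = 31
0x89 = 010001001
→ AND → 000001001 = 9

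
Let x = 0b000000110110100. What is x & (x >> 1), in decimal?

x = 110110100 = 436
x>>1 = 011011010
AND  = 010010000 = 144
(x & (x >> 1) has a 1 wherever x has two consecutive 1 bits.)

144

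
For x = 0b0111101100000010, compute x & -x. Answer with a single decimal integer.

x = 111101100000010 = 31490
-x (two's complement) = …000010011111110
AND   = 000000000000010 = 2
(x & -x isolates the lowest set bit of x.)

2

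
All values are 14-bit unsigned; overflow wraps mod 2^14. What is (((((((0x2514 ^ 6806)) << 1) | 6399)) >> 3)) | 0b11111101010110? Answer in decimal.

16383

0x2514 = 10010100010100
6806 = 01101010010110
→ ^ → 11111110000010 = 16258
→ << 1 (mod 2^14) → 11111100000100 = 16132
6399 = 01100011111111
→ | → 11111111111111 = 16383
→ >> 3 → 00011111111111 = 2047
0b11111101010110 = 11111101010110
→ | → 11111111111111 = 16383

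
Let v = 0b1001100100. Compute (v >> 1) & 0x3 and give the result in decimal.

v = 1001100100
Shift right by 1: 100110010
Mask low 2 bits: 10 = 2

2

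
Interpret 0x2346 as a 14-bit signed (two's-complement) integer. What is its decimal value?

pattern = 10001101000110 (MSB is 1 ⇒ negative)
Invert: 01110010111001, add 1 → 01110010111010 = 7354, so the value is -7354.
(Equivalently: 9030 - 2^14 = 9030 - 16384 = -7354.)

-7354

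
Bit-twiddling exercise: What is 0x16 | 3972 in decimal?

3990

0x16 = 000000010110
3972 = 111110000100
 OR → 111110010110 = 3990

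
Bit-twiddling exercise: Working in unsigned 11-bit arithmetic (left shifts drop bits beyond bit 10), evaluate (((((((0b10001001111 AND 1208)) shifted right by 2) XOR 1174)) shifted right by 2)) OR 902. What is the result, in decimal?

0b10001001111 = 10001001111
1208 = 10010111000
→ AND → 10000001000 = 1032
→ shifted right by 2 → 00100000010 = 258
1174 = 10010010110
→ XOR → 10110010100 = 1428
→ shifted right by 2 → 00101100101 = 357
902 = 01110000110
→ OR → 01111100111 = 999

999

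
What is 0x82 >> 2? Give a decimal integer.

0x82 = 10000010
shift right by 2 → 00100000 = 32
(equivalently, floor(130 / 4))

32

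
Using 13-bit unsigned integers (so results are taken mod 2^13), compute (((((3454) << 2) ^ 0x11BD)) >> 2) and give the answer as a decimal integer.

3454 = 0110101111110
→ << 2 (mod 2^13) → 1010111111000 = 5624
0x11BD = 1000110111101
→ ^ → 0010001000101 = 1093
→ >> 2 → 0000100010001 = 273

273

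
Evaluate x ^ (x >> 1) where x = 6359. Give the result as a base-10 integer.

x = 1100011010111 = 6359
x>>1 = 0110001101011
XOR  = 1010010111100 = 5308
(x ^ (x >> 1) gives the standard binary-reflected Gray code of x.)

5308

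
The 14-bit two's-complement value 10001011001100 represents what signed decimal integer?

pattern = 10001011001100 (MSB is 1 ⇒ negative)
Invert: 01110100110011, add 1 → 01110100110100 = 7476, so the value is -7476.
(Equivalently: 8908 - 2^14 = 8908 - 16384 = -7476.)

-7476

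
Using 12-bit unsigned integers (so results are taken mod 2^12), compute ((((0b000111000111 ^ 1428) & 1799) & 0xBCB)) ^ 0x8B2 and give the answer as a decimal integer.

2225

0b000111000111 = 000111000111
1428 = 010110010100
→ ^ → 010001010011 = 1107
1799 = 011100000111
→ & → 010000000011 = 1027
0xBCB = 101111001011
→ & → 000000000011 = 3
0x8B2 = 100010110010
→ ^ → 100010110001 = 2225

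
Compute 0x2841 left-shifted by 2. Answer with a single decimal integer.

41220

0x2841 = 0010100001000001
shift left by 2 → 1010000100000100 = 41220
(equivalently, 10305 × 2^2 = 10305 × 4)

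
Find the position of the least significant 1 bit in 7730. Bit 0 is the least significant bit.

7730 = 1111000110010
Trailing zeros: 1, so the lowest set bit is bit 1 (value 2).

1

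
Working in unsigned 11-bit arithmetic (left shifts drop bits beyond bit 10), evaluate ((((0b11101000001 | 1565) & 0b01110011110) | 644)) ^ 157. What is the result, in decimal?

769

0b11101000001 = 11101000001
1565 = 11000011101
→ | → 11101011101 = 1885
0b01110011110 = 01110011110
→ & → 01100011100 = 796
644 = 01010000100
→ | → 01110011100 = 924
157 = 00010011101
→ ^ → 01100000001 = 769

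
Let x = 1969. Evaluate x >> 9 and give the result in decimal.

3

1969 = 11110110001
shift right by 9 → 00000000011 = 3
(equivalently, floor(1969 / 512))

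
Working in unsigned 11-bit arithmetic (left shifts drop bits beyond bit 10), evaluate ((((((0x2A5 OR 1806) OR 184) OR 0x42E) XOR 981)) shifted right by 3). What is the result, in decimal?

141

0x2A5 = 01010100101
1806 = 11100001110
→ OR → 11110101111 = 1967
184 = 00010111000
→ OR → 11110111111 = 1983
0x42E = 10000101110
→ OR → 11110111111 = 1983
981 = 01111010101
→ XOR → 10001101010 = 1130
→ shifted right by 3 → 00010001101 = 141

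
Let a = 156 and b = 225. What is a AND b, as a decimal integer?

128

156 = 10011100
225 = 11100001
AND → 10000000 = 128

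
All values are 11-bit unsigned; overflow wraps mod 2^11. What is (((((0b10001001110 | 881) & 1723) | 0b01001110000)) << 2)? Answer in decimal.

0b10001001110 = 10001001110
881 = 01101110001
→ | → 11101111111 = 1919
1723 = 11010111011
→ & → 11000111011 = 1595
0b01001110000 = 01001110000
→ | → 11001111011 = 1659
→ << 2 (mod 2^11) → 00111101100 = 492

492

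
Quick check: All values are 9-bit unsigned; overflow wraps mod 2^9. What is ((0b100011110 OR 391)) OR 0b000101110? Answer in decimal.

0b100011110 = 100011110
391 = 110000111
→ OR → 110011111 = 415
0b000101110 = 000101110
→ OR → 110111111 = 447

447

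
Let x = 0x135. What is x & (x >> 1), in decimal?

16

x = 100110101 = 309
x>>1 = 010011010
AND  = 000010000 = 16
(x & (x >> 1) has a 1 wherever x has two consecutive 1 bits.)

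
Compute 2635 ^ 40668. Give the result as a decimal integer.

38039

2635 = 0000101001001011
40668 = 1001111011011100
XOR → 1001010010010111 = 38039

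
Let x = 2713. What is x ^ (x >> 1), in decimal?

4053

x = 101010011001 = 2713
x>>1 = 010101001100
XOR  = 111111010101 = 4053
(x ^ (x >> 1) gives the standard binary-reflected Gray code of x.)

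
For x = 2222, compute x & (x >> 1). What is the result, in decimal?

x = 100010101110 = 2222
x>>1 = 010001010111
AND  = 000000000110 = 6
(x & (x >> 1) has a 1 wherever x has two consecutive 1 bits.)

6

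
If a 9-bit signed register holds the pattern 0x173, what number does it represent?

pattern = 101110011 (MSB is 1 ⇒ negative)
Invert: 010001100, add 1 → 010001101 = 141, so the value is -141.
(Equivalently: 371 - 2^9 = 371 - 512 = -141.)

-141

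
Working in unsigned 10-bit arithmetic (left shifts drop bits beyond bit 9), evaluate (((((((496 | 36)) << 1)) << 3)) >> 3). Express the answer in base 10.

104

496 = 0111110000
36 = 0000100100
→ | → 0111110100 = 500
→ << 1 (mod 2^10) → 1111101000 = 1000
→ << 3 (mod 2^10) → 1101000000 = 832
→ >> 3 → 0001101000 = 104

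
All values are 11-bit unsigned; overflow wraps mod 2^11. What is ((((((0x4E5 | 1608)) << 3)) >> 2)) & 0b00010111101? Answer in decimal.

152

0x4E5 = 10011100101
1608 = 11001001000
→ | → 11011101101 = 1773
→ << 3 (mod 2^11) → 11101101000 = 1896
→ >> 2 → 00111011010 = 474
0b00010111101 = 00010111101
→ & → 00010011000 = 152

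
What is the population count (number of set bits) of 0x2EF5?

10

0x2EF5 = 10111011110101
Count the 1s: 1 + 1 + 1 + 1 + 1 + 1 + 1 + 1 + 1 + 1 = 10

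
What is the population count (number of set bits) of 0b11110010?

n = 11110010
Count the 1s: 1 + 1 + 1 + 1 + 1 = 5

5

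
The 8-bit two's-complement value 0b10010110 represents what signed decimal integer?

pattern = 10010110 (MSB is 1 ⇒ negative)
Invert: 01101001, add 1 → 01101010 = 106, so the value is -106.
(Equivalently: 150 - 2^8 = 150 - 256 = -106.)

-106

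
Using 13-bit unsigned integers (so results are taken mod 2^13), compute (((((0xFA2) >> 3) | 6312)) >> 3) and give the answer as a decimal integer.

0xFA2 = 0111110100010
→ >> 3 → 0000111110100 = 500
6312 = 1100010101000
→ | → 1100111111100 = 6652
→ >> 3 → 0001100111111 = 831

831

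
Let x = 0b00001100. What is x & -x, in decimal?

x = 1100 = 12
-x (two's complement) = …0100
AND   = 0100 = 4
(x & -x isolates the lowest set bit of x.)

4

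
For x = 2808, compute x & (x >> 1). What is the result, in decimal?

x = 101011111000 = 2808
x>>1 = 010101111100
AND  = 000001111000 = 120
(x & (x >> 1) has a 1 wherever x has two consecutive 1 bits.)

120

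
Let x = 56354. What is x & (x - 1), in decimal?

56352

x = 1101110000100010 = 56354
x - 1 = 1101110000100001
AND   = 1101110000100000 = 56352
(x & (x - 1) clears the lowest set bit of x.)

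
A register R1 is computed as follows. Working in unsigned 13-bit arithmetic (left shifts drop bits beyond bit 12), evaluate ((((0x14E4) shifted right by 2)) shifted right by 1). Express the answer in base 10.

0x14E4 = 1010011100100
→ shifted right by 2 → 0010100111001 = 1337
→ shifted right by 1 → 0001010011100 = 668

668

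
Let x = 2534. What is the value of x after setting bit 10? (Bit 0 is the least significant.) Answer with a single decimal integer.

3558

x = 100111100110
bit 10 is currently 0; set it via x | (1 << 10) = x | 1024
→ 110111100110 = 3558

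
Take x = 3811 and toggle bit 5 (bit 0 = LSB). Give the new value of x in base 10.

x = 111011100011
bit 5 is currently 1; toggle it via x ^ (1 << 5) = x ^ 32
→ 111011000011 = 3779

3779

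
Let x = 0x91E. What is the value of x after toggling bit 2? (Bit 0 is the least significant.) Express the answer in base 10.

2330

x = 000100100011110
bit 2 is currently 1; toggle it via x ^ (1 << 2) = x ^ 4
→ 000100100011010 = 2330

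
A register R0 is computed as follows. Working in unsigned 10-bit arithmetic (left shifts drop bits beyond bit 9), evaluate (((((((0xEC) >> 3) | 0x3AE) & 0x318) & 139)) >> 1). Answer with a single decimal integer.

4

0xEC = 0011101100
→ >> 3 → 0000011101 = 29
0x3AE = 1110101110
→ | → 1110111111 = 959
0x318 = 1100011000
→ & → 1100011000 = 792
139 = 0010001011
→ & → 0000001000 = 8
→ >> 1 → 0000000100 = 4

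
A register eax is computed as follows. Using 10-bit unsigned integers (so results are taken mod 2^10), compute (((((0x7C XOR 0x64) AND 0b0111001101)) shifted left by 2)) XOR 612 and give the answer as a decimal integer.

580

0x7C = 0001111100
0x64 = 0001100100
→ XOR → 0000011000 = 24
0b0111001101 = 0111001101
→ AND → 0000001000 = 8
→ shifted left by 2 (mod 2^10) → 0000100000 = 32
612 = 1001100100
→ XOR → 1001000100 = 580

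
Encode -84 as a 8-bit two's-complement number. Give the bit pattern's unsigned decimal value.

84 in 8 bits: 01010100
Invert: 10101011
Add 1:  10101100 = 172
(Check: 2^8 - 84 = 256 - 84 = 172.)

172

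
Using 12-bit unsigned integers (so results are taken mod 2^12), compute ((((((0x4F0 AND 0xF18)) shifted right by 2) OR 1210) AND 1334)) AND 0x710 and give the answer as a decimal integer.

1296

0x4F0 = 010011110000
0xF18 = 111100011000
→ AND → 010000010000 = 1040
→ shifted right by 2 → 000100000100 = 260
1210 = 010010111010
→ OR → 010110111110 = 1470
1334 = 010100110110
→ AND → 010100110110 = 1334
0x710 = 011100010000
→ AND → 010100010000 = 1296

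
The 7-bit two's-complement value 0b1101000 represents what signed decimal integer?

-24

pattern = 1101000 (MSB is 1 ⇒ negative)
Invert: 0010111, add 1 → 0011000 = 24, so the value is -24.
(Equivalently: 104 - 2^7 = 104 - 128 = -24.)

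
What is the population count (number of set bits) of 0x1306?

0x1306 = 1001100000110
Count the 1s: 1 + 1 + 1 + 1 + 1 = 5

5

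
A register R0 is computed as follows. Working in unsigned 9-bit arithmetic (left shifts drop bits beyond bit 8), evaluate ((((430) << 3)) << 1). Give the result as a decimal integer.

430 = 110101110
→ << 3 (mod 2^9) → 101110000 = 368
→ << 1 (mod 2^9) → 011100000 = 224

224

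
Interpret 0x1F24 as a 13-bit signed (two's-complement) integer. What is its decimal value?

-220

pattern = 1111100100100 (MSB is 1 ⇒ negative)
Invert: 0000011011011, add 1 → 0000011011100 = 220, so the value is -220.
(Equivalently: 7972 - 2^13 = 7972 - 8192 = -220.)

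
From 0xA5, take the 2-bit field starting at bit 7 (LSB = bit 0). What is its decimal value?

v = 0010100101
Shift right by 7: 001
Mask low 2 bits: 01 = 1

1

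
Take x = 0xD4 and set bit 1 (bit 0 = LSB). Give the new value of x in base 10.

x = 11010100
bit 1 is currently 0; set it via x | (1 << 1) = x | 2
→ 11010110 = 214

214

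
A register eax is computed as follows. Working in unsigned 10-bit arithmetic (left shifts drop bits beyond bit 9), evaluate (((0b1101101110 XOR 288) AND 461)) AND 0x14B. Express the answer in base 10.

0b1101101110 = 1101101110
288 = 0100100000
→ XOR → 1001001110 = 590
461 = 0111001101
→ AND → 0001001100 = 76
0x14B = 0101001011
→ AND → 0001001000 = 72

72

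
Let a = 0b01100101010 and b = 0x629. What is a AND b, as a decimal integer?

a = 01100101010
0x629 = 11000101001
AND → 01000101000 = 552

552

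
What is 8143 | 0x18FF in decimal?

8143 = 1111111001111
0x18FF = 1100011111111
 OR → 1111111111111 = 8191

8191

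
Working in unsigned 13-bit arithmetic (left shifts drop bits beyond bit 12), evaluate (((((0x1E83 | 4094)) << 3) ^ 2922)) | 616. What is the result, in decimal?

5882

0x1E83 = 1111010000011
4094 = 0111111111110
→ | → 1111111111111 = 8191
→ << 3 (mod 2^13) → 1111111111000 = 8184
2922 = 0101101101010
→ ^ → 1010010010010 = 5266
616 = 0001001101000
→ | → 1011011111010 = 5882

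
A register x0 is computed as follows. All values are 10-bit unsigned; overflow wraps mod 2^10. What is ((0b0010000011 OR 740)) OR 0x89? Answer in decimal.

0b0010000011 = 0010000011
740 = 1011100100
→ OR → 1011100111 = 743
0x89 = 0010001001
→ OR → 1011101111 = 751

751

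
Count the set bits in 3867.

3867 = 111100011011
Count the 1s: 1 + 1 + 1 + 1 + 1 + 1 + 1 + 1 = 8

8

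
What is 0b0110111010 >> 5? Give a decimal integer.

x = 110111010
shift right by 5 → 000001101 = 13
(equivalently, floor(442 / 32))

13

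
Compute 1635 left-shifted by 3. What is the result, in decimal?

1635 = 00011001100011
shift left by 3 → 11001100011000 = 13080
(equivalently, 1635 × 2^3 = 1635 × 8)

13080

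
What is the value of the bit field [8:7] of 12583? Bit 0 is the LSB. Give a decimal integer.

2

v = 11000100100111
Shift right by 7: 1100010
Mask low 2 bits: 10 = 2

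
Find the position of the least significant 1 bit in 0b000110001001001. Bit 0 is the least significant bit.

0b000110001001001 = 110001001001
Trailing zeros: 0, so the lowest set bit is bit 0 (value 1).

0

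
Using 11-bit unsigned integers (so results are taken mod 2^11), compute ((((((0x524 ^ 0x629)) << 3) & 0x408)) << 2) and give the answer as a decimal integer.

0x524 = 10100100100
0x629 = 11000101001
→ ^ → 01100001101 = 781
→ << 3 (mod 2^11) → 00001101000 = 104
0x408 = 10000001000
→ & → 00000001000 = 8
→ << 2 (mod 2^11) → 00000100000 = 32

32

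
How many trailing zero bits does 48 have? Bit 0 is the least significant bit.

48 = 110000
Trailing zeros: 4, so the lowest set bit is bit 4 (value 16).

4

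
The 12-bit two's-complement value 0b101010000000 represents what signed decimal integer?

pattern = 101010000000 (MSB is 1 ⇒ negative)
Invert: 010101111111, add 1 → 010110000000 = 1408, so the value is -1408.
(Equivalently: 2688 - 2^12 = 2688 - 4096 = -1408.)

-1408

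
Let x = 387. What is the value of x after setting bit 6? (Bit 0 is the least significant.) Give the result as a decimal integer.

451

x = 0110000011
bit 6 is currently 0; set it via x | (1 << 6) = x | 64
→ 0111000011 = 451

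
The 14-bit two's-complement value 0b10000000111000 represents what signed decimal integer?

pattern = 10000000111000 (MSB is 1 ⇒ negative)
Invert: 01111111000111, add 1 → 01111111001000 = 8136, so the value is -8136.
(Equivalently: 8248 - 2^14 = 8248 - 16384 = -8136.)

-8136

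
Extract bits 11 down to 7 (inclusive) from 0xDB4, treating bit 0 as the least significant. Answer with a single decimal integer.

v = 110110110100
Shift right by 7: 11011
Mask low 5 bits: 11011 = 27

27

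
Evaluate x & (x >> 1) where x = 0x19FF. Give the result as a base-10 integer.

x = 1100111111111 = 6655
x>>1 = 0110011111111
AND  = 0100011111111 = 2303
(x & (x >> 1) has a 1 wherever x has two consecutive 1 bits.)

2303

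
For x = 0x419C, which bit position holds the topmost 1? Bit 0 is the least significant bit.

0x419C = 100000110011100
The topmost 1 is at position 14 (since 2^14 = 16384 ≤ 16796 < 32768).

14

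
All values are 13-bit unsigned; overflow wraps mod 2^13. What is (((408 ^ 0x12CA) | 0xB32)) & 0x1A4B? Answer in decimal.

408 = 0000110011000
0x12CA = 1001011001010
→ ^ → 1001101010010 = 4946
0xB32 = 0101100110010
→ | → 1101101110010 = 7026
0x1A4B = 1101001001011
→ & → 1101001000010 = 6722

6722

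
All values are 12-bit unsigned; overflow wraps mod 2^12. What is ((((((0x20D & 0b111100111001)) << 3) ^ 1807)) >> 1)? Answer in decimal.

0x20D = 001000001101
0b111100111001 = 111100111001
→ & → 001000001001 = 521
→ << 3 (mod 2^12) → 000001001000 = 72
1807 = 011100001111
→ ^ → 011101000111 = 1863
→ >> 1 → 001110100011 = 931

931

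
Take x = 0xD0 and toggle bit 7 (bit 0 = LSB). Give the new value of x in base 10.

x = 0011010000
bit 7 is currently 1; toggle it via x ^ (1 << 7) = x ^ 128
→ 0001010000 = 80

80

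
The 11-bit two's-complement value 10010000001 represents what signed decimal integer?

-895

pattern = 10010000001 (MSB is 1 ⇒ negative)
Invert: 01101111110, add 1 → 01101111111 = 895, so the value is -895.
(Equivalently: 1153 - 2^11 = 1153 - 2048 = -895.)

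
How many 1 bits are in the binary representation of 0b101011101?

n = 101011101
Count the 1s: 1 + 1 + 1 + 1 + 1 + 1 = 6

6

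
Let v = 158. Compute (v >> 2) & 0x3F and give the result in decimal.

39

v = 010011110
Shift right by 2: 0100111
Mask low 6 bits: 100111 = 39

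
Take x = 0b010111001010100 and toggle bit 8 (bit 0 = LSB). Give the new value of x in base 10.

x = 010111001010100
bit 8 is currently 0; toggle it via x ^ (1 << 8) = x ^ 256
→ 010111101010100 = 12116

12116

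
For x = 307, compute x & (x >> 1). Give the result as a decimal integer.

x = 100110011 = 307
x>>1 = 010011001
AND  = 000010001 = 17
(x & (x >> 1) has a 1 wherever x has two consecutive 1 bits.)

17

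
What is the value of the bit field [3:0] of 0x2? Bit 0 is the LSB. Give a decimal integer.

2

v = 000000010
Shift right by 0: 000000010
Mask low 4 bits: 0010 = 2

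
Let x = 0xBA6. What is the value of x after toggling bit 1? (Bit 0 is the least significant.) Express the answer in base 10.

x = 0101110100110
bit 1 is currently 1; toggle it via x ^ (1 << 1) = x ^ 2
→ 0101110100100 = 2980

2980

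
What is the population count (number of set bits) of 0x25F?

7

0x25F = 1001011111
Count the 1s: 1 + 1 + 1 + 1 + 1 + 1 + 1 = 7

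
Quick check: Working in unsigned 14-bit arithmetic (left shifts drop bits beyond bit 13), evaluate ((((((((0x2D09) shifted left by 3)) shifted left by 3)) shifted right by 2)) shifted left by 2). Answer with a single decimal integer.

0x2D09 = 10110100001001
→ shifted left by 3 (mod 2^14) → 10100001001000 = 10312
→ shifted left by 3 (mod 2^14) → 00001001000000 = 576
→ shifted right by 2 → 00000010010000 = 144
→ shifted left by 2 (mod 2^14) → 00001001000000 = 576

576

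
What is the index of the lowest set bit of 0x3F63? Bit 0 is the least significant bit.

0

0x3F63 = 11111101100011
Trailing zeros: 0, so the lowest set bit is bit 0 (value 1).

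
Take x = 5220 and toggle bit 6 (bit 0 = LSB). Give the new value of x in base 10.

5156

x = 1010001100100
bit 6 is currently 1; toggle it via x ^ (1 << 6) = x ^ 64
→ 1010000100100 = 5156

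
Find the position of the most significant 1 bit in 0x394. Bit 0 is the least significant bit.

0x394 = 1110010100
The topmost 1 is at position 9 (since 2^9 = 512 ≤ 916 < 1024).

9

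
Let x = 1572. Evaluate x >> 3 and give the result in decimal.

196

1572 = 11000100100
shift right by 3 → 00011000100 = 196
(equivalently, floor(1572 / 8))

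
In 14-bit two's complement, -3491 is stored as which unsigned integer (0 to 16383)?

3491 in 14 bits: 00110110100011
Invert: 11001001011100
Add 1:  11001001011101 = 12893
(Check: 2^14 - 3491 = 16384 - 3491 = 12893.)

12893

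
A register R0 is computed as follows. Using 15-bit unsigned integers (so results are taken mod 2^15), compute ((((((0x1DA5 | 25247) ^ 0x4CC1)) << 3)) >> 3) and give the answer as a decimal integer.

894

0x1DA5 = 001110110100101
25247 = 110001010011111
→ | → 111111110111111 = 32703
0x4CC1 = 100110011000001
→ ^ → 011001101111110 = 13182
→ << 3 (mod 2^15) → 001101111110000 = 7152
→ >> 3 → 000001101111110 = 894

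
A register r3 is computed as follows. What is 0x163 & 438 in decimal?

290

0x163 = 101100011
438 = 110110110
AND → 100100010 = 290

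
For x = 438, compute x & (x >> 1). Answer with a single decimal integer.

146

x = 110110110 = 438
x>>1 = 011011011
AND  = 010010010 = 146
(x & (x >> 1) has a 1 wherever x has two consecutive 1 bits.)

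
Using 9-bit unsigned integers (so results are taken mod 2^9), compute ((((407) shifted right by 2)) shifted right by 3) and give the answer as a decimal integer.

12

407 = 110010111
→ shifted right by 2 → 001100101 = 101
→ shifted right by 3 → 000001100 = 12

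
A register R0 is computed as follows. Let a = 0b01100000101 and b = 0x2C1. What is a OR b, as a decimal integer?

965

a = 1100000101
0x2C1 = 1011000001
 OR → 1111000101 = 965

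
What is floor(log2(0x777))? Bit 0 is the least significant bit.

10

0x777 = 11101110111
The topmost 1 is at position 10 (since 2^10 = 1024 ≤ 1911 < 2048).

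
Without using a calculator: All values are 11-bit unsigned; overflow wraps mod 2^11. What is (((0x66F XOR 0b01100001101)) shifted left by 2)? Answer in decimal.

1416

0x66F = 11001101111
0b01100001101 = 01100001101
→ XOR → 10101100010 = 1378
→ shifted left by 2 (mod 2^11) → 10110001000 = 1416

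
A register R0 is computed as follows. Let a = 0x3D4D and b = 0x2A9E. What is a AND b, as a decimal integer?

0x3D4D = 11110101001101
0x2A9E = 10101010011110
AND → 10100000001100 = 10252

10252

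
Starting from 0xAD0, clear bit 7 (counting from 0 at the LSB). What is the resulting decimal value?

x = 101011010000
bit 7 is currently 1; clear it via x & ~(1 << 7) = x & ~128
→ 101001010000 = 2640

2640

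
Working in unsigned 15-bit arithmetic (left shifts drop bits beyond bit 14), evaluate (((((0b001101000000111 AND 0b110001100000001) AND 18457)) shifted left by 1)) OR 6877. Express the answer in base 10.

0b001101000000111 = 001101000000111
0b110001100000001 = 110001100000001
→ AND → 000001000000001 = 513
18457 = 100100000011001
→ AND → 000000000000001 = 1
→ shifted left by 1 (mod 2^15) → 000000000000010 = 2
6877 = 001101011011101
→ OR → 001101011011111 = 6879

6879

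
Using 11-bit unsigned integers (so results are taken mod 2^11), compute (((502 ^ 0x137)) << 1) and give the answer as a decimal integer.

386

502 = 00111110110
0x137 = 00100110111
→ ^ → 00011000001 = 193
→ << 1 (mod 2^11) → 00110000010 = 386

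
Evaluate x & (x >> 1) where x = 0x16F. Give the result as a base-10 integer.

39

x = 101101111 = 367
x>>1 = 010110111
AND  = 000100111 = 39
(x & (x >> 1) has a 1 wherever x has two consecutive 1 bits.)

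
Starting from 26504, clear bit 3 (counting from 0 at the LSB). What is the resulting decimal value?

26496

x = 0110011110001000
bit 3 is currently 1; clear it via x & ~(1 << 3) = x & ~8
→ 0110011110000000 = 26496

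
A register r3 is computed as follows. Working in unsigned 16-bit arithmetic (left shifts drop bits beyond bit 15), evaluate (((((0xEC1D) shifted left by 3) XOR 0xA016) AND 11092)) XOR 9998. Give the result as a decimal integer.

0xEC1D = 1110110000011101
→ shifted left by 3 (mod 2^16) → 0110000011101000 = 24808
0xA016 = 1010000000010110
→ XOR → 1100000011111110 = 49406
11092 = 0010101101010100
→ AND → 0000000001010100 = 84
9998 = 0010011100001110
→ XOR → 0010011101011010 = 10074

10074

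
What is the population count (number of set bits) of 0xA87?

6

0xA87 = 101010000111
Count the 1s: 1 + 1 + 1 + 1 + 1 + 1 = 6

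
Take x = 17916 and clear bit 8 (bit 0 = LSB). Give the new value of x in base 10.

x = 100010111111100
bit 8 is currently 1; clear it via x & ~(1 << 8) = x & ~256
→ 100010011111100 = 17660

17660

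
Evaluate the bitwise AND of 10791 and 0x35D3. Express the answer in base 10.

8195

10791 = 10101000100111
0x35D3 = 11010111010011
AND → 10000000000011 = 8195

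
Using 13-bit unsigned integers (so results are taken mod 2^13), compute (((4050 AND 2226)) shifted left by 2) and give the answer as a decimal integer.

4050 = 0111111010010
2226 = 0100010110010
→ AND → 0100010010010 = 2194
→ shifted left by 2 (mod 2^13) → 0001001001000 = 584

584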